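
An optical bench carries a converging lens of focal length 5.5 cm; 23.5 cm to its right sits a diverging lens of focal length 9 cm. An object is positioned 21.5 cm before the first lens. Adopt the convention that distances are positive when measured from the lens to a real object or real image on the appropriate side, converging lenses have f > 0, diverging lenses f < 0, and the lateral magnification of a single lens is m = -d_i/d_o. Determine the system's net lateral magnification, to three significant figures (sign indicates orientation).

-0.123

First lens: d_i1 = 1/(1/5.5 - 1/21.5) = 7.391 cm.
m_1 = -(7.391)/21.5 = -0.3438.
That image sits 16.109 cm in front of the second lens, so d_o2 = 16.109 cm.
Second lens: d_i2 = 1/(1/(-9) - 1/(16.109)) = -5.774 cm.
m_2 = -(-5.774)/(16.109) = 0.3584.
The system's lateral magnification is m_1 m_2 = (-0.3438)(0.3584) = -0.1232.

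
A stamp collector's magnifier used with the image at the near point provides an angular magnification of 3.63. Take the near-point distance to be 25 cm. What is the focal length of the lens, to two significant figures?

For the image at the near point, M = 1 + D/f.
f = D/(M - 1) = 25/(3.63 - 1) = 9.506 cm.

9.5 cm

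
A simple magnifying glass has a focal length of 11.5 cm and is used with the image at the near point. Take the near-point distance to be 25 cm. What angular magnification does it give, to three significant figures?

M = 1 + D/f = 1 + 25/11.5 = 3.174.

3.17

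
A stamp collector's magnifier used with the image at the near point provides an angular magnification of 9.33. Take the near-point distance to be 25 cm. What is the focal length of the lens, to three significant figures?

For the image at the near point, M = 1 + D/f.
f = D/(M - 1) = 25/(9.33 - 1) = 3.001 cm.

3.00 cm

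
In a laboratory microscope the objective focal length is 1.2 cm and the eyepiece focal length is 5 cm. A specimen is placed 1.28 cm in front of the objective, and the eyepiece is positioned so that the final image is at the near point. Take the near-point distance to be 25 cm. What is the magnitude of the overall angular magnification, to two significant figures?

Objective: 1/d_i = 1/f_obj - 1/d_o = 1/1.2 - 1/1.28 = 0.05208 cm^-1, so d_i = 19.200 cm.
m_obj = -d_i/d_o = -19.200/1.28 = -15.000.
Eyepiece angular magnification (image at near point): M_eye = 1 + D/f_e = 1 + 25/5 = 6.000.
Overall M = m_obj x M_eye = (-15.000)(6.000) = -90.00.
|M| = 90.00.

90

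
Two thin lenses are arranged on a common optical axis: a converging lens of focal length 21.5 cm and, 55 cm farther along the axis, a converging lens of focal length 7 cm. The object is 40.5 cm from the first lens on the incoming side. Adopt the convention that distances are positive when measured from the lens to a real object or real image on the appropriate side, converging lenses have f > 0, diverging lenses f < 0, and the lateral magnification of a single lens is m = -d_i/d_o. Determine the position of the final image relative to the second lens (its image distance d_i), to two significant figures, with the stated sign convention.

Lens 1: 1/d_i1 = 1/f_1 - 1/d_o1 = 1/21.5 - 1/40.5 = 0.02182 cm^-1, so d_i1 = 45.829 cm.
Object distance for lens 2: d_o2 = 55 - 45.829 = 9.171 cm.
Lens 2: 1/d_i2 = 1/f_2 - 1/d_o2 = 1/7 - 1/(9.171) = 0.03382 cm^-1, so d_i2 = 29.570 cm.

30 cm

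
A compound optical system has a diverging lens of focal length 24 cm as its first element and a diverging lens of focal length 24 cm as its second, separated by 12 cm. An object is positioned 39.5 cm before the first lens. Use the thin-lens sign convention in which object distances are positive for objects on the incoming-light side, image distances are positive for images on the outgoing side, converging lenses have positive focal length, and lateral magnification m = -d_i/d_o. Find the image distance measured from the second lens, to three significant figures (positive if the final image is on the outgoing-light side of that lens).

Applying the thin-lens equation to the first lens, 1/(-24) = 1/39.5 + 1/d_i1, which gives d_i1 = -14.929 cm.
With d_i1 < 0 the first image is virtual and lies on the object side; the object distance for lens 2 is d_o2 = 12 - (-14.929) = 26.929 cm.
Applying the thin-lens equation again with f_2 = -24 cm and d_o2 = 26.929 cm gives d_i2 = -12.690 cm.

-12.7 cm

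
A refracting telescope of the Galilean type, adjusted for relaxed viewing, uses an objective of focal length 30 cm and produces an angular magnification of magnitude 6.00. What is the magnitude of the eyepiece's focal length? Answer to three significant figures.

5.00 cm

|M| = f_obj/|f_eye|, so |f_eye| = f_obj/|M| = 30/6.0 = 5.000 cm.
(The eyepiece is diverging, so its signed focal length is -5.000 cm.)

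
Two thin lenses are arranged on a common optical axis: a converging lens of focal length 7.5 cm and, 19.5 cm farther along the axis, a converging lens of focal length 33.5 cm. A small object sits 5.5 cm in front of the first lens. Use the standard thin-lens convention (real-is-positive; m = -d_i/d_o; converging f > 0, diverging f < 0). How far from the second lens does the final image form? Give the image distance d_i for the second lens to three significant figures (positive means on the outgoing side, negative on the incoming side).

203 cm

First lens: d_i1 = 1/(1/7.5 - 1/5.5) = -20.625 cm.
The intermediate image is virtual, 20.625 cm to the left of lens 1, so d_o2 = L - d_i1 = 19.5 - (-20.625) = 40.125 cm.
Second lens: d_i2 = 1/(1/33.5 - 1/(40.125)) = 202.896 cm.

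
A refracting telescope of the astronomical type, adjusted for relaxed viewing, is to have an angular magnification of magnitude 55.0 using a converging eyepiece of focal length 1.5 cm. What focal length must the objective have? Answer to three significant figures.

|M| = f_obj/|f_eye|, so f_obj = |M| x |f_eye| = 55.0 x 1.5 = 82.500 cm.

82.5 cm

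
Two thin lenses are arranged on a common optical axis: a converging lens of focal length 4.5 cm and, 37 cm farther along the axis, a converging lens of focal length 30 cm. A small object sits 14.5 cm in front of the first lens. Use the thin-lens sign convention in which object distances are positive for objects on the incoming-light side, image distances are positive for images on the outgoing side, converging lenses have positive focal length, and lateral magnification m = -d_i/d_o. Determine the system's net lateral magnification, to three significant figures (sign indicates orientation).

Applying the thin-lens equation to the first lens, 1/4.5 = 1/14.5 + 1/d_i1, which gives d_i1 = 6.525 cm.
Its lateral magnification is m_1 = -d_i1/d_o1 = -(6.525)/14.5 = -0.4500.
The intermediate image is 6.525 cm to the right of lens 1, so d_o2 = L - d_i1 = 37 - 6.525 = 30.475 cm.
Applying the thin-lens equation again with f_2 = 30 cm and d_o2 = 30.475 cm gives d_i2 = 1924.737 cm.
m_2 = -(1924.737)/(30.475) = -63.1579.
The system's lateral magnification is m_1 m_2 = (-0.4500)(-63.1579) = 28.4211.

28.4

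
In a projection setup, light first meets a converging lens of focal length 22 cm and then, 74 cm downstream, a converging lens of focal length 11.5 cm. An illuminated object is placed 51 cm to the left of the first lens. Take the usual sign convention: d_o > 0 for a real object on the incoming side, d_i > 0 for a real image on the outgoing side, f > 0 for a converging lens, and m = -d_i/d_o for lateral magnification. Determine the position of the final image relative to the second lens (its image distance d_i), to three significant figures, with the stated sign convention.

17.1 cm

Lens 1: 1/d_i1 = 1/f_1 - 1/d_o1 = 1/22 - 1/51 = 0.02585 cm^-1, so d_i1 = 38.690 cm.
Object distance for lens 2: d_o2 = 74 - 38.690 = 35.310 cm.
Lens 2: 1/d_i2 = 1/f_2 - 1/d_o2 = 1/11.5 - 1/(35.310) = 0.05864 cm^-1, so d_i2 = 17.054 cm.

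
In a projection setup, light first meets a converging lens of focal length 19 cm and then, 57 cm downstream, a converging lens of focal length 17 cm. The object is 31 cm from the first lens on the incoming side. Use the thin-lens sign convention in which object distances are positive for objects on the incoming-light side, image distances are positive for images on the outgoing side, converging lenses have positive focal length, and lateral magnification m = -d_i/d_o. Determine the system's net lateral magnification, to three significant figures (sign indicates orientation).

First lens: d_i1 = 1/(1/19 - 1/31) = 49.083 cm.
m_1 = -(49.083)/31 = -1.5833.
That image sits 7.917 cm in front of the second lens, so d_o2 = 7.917 cm.
Second lens: d_i2 = 1/(1/17 - 1/(7.917)) = -14.817 cm.
m_2 = -(-14.817)/(7.917) = 1.8716.
The system's lateral magnification is m_1 m_2 = (-1.5833)(1.8716) = -2.9633.

-2.96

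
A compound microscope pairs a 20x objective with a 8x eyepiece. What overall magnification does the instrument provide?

160

The overall magnification of a compound microscope is the product of the objective and eyepiece magnifications:
M = M_obj x M_eye = 20 x 8 = 160.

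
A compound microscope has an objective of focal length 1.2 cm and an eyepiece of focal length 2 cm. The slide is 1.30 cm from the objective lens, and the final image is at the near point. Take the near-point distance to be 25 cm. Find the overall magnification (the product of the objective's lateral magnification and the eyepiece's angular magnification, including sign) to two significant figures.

Objective: 1/d_i = 1/f_obj - 1/d_o = 1/1.2 - 1/1.30 = 0.06410 cm^-1, so d_i = 15.600 cm.
m_obj = -d_i/d_o = -15.600/1.30 = -12.000.
Eyepiece angular magnification (image at near point): M_eye = 1 + D/f_e = 1 + 25/2 = 13.500.
Overall M = m_obj x M_eye = (-12.000)(13.500) = -162.00.

-160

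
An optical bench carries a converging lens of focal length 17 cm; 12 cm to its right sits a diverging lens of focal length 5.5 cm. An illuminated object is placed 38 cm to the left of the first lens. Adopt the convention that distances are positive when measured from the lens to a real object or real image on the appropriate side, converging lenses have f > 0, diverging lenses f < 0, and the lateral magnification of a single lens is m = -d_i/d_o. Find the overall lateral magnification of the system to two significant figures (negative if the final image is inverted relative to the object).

First lens: d_i1 = 1/(1/17 - 1/38) = 30.762 cm.
m_1 = -(30.762)/38 = -0.8095.
This image would form 30.762 cm past lens 1, i.e. 18.762 cm beyond lens 2, so it is a virtual object for lens 2: d_o2 = 12 - 30.762 = -18.762 cm.
Second lens: d_i2 = 1/(1/(-5.5) - 1/(-18.762)) = -7.781 cm.
m_2 = -(-7.781)/(-18.762) = -0.4147.
The system's lateral magnification is m_1 m_2 = (-0.8095)(-0.4147) = 0.3357.

0.34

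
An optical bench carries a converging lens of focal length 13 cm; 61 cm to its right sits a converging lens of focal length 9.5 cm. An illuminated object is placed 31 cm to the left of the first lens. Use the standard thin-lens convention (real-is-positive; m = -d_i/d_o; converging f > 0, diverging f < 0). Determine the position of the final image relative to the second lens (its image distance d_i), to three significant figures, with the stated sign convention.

Lens 1: 1/d_i1 = 1/f_1 - 1/d_o1 = 1/13 - 1/31 = 0.04467 cm^-1, so d_i1 = 22.389 cm.
That image sits 38.611 cm in front of the second lens, so d_o2 = 38.611 cm.
Lens 2: 1/d_i2 = 1/f_2 - 1/d_o2 = 1/9.5 - 1/(38.611) = 0.07936 cm^-1, so d_i2 = 12.600 cm.

12.6 cm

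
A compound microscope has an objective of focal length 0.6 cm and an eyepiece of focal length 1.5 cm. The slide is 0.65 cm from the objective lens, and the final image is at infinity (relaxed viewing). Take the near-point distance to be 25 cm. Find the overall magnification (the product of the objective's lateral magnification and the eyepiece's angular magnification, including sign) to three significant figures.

-200

Objective: 1/d_i = 1/f_obj - 1/d_o = 1/0.6 - 1/0.65 = 0.12821 cm^-1, so d_i = 7.800 cm.
m_obj = -d_i/d_o = -7.800/0.65 = -12.000.
Eyepiece angular magnification (image at infinity): M_eye = D/f_e = 25/1.5 = 16.667.
Overall M = m_obj x M_eye = (-12.000)(16.667) = -200.00.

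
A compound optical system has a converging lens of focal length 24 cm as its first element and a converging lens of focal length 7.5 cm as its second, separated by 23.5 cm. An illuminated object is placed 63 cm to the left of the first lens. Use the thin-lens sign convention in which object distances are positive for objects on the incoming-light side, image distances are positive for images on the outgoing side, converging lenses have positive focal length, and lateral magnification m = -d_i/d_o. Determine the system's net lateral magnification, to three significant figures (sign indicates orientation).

First lens: d_i1 = 1/(1/24 - 1/63) = 38.769 cm.
m_1 = -(38.769)/63 = -0.6154.
Since 38.769 cm > 23.5 cm, the first image lies past the second lens and serves as a virtual object: d_o2 = L - d_i1 = -15.269 cm.
Second lens: d_i2 = 1/(1/7.5 - 1/(-15.269)) = 5.030 cm.
m_2 = -(5.030)/(-15.269) = 0.3294.
Overall magnification: m = m_1 m_2 = -0.2027.

-0.203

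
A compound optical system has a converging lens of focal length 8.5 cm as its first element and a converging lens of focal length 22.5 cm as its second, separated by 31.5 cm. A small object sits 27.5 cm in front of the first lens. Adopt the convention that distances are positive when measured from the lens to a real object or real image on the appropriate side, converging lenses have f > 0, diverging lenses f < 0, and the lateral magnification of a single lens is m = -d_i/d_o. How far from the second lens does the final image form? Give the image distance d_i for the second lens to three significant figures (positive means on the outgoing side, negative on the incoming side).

-131 cm

First lens: d_i1 = 1/(1/8.5 - 1/27.5) = 12.303 cm.
The intermediate image is 12.303 cm to the right of lens 1, so d_o2 = L - d_i1 = 31.5 - 12.303 = 19.197 cm.
Second lens: d_i2 = 1/(1/22.5 - 1/(19.197)) = -130.787 cm.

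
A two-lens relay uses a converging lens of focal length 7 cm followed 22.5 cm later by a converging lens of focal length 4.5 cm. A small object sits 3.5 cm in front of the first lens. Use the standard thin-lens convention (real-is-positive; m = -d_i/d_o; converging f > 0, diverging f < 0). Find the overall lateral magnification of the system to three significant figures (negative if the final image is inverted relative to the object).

First lens: d_i1 = 1/(1/7 - 1/3.5) = -7.000 cm.
m_1 = -(-7.000)/3.5 = 2.0000.
The intermediate image is virtual, 7.000 cm to the left of lens 1, so d_o2 = L - d_i1 = 22.5 - (-7.000) = 29.500 cm.
Second lens: d_i2 = 1/(1/4.5 - 1/(29.500)) = 5.310 cm.
m_2 = -(5.310)/(29.500) = -0.1800.
The system's lateral magnification is m_1 m_2 = (2.0000)(-0.1800) = -0.3600.

-0.360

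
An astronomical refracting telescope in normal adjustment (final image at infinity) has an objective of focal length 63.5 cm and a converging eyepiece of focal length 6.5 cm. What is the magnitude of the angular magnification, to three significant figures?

9.77

|M| = f_obj/|f_eye| = 63.5/6.5 = 9.769.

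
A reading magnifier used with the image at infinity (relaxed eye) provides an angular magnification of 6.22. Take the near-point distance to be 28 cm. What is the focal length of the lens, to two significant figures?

4.5 cm

For the image at infinity, M = D/f.
f = D/M = 28/6.22 = 4.502 cm.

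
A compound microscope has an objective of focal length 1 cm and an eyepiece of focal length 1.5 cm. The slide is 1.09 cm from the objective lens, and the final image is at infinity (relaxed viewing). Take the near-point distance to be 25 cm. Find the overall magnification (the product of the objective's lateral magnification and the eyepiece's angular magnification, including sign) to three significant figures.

Objective: 1/d_i = 1/f_obj - 1/d_o = 1/1 - 1/1.09 = 0.08257 cm^-1, so d_i = 12.111 cm.
m_obj = -d_i/d_o = -12.111/1.09 = -11.111.
Eyepiece angular magnification (image at infinity): M_eye = D/f_e = 25/1.5 = 16.667.
Overall M = m_obj x M_eye = (-11.111)(16.667) = -185.19.

-185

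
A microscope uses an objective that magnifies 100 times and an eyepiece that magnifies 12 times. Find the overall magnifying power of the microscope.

The overall magnification of a compound microscope is the product of the objective and eyepiece magnifications:
M = M_obj x M_eye = 100 x 12 = 1200.

1200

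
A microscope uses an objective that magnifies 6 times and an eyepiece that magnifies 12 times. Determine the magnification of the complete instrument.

The overall magnification of a compound microscope is the product of the objective and eyepiece magnifications:
M = M_obj x M_eye = 6 x 12 = 72.

72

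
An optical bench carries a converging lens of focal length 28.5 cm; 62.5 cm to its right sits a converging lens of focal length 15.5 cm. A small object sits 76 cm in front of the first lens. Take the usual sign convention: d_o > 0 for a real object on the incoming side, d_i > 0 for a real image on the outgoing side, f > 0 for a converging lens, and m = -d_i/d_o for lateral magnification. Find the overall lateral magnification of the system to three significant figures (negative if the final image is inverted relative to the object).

Lens 1: 1/d_i1 = 1/f_1 - 1/d_o1 = 1/28.5 - 1/76 = 0.02193 cm^-1, so d_i1 = 45.600 cm.
m_1 = -(45.600)/76 = -0.6000.
The intermediate image is 45.600 cm to the right of lens 1, so d_o2 = L - d_i1 = 62.5 - 45.600 = 16.900 cm.
Lens 2: 1/d_i2 = 1/f_2 - 1/d_o2 = 1/15.5 - 1/(16.900) = 0.00534 cm^-1, so d_i2 = 187.107 cm.
m_2 = -(187.107)/(16.900) = -11.0714.
The system's lateral magnification is m_1 m_2 = (-0.6000)(-11.0714) = 6.6429.

6.64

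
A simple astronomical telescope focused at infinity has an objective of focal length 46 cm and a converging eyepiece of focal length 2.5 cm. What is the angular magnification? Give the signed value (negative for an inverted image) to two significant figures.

-18

M = -f_obj/f_eye = -46/(2.5) = -18.400.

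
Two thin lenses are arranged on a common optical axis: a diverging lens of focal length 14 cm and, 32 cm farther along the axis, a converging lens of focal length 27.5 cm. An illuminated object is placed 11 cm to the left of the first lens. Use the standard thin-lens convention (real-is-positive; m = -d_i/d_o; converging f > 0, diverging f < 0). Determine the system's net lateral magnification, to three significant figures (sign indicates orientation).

-1.44

Lens 1: 1/d_i1 = 1/f_1 - 1/d_o1 = 1/(-14) - 1/11 = -0.16234 cm^-1, so d_i1 = -6.160 cm.
m_1 = -(-6.160)/11 = 0.5600.
The intermediate image is virtual, 6.160 cm to the left of lens 1, so d_o2 = L - d_i1 = 32 - (-6.160) = 38.160 cm.
Lens 2: 1/d_i2 = 1/f_2 - 1/d_o2 = 1/27.5 - 1/(38.160) = 0.01016 cm^-1, so d_i2 = 98.443 cm.
m_2 = -(98.443)/(38.160) = -2.5797.
Total m = m_1 x m_2 = (0.5600)(-2.5797) = -1.4447.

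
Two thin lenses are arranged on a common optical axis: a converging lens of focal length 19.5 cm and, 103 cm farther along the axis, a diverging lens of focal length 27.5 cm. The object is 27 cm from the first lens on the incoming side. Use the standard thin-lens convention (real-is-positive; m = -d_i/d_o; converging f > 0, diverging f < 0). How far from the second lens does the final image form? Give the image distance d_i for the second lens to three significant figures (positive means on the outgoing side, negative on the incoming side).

First lens: d_i1 = 1/(1/19.5 - 1/27) = 70.200 cm.
That image sits 32.800 cm in front of the second lens, so d_o2 = 32.800 cm.
Second lens: d_i2 = 1/(1/(-27.5) - 1/(32.800)) = -14.959 cm.

-15.0 cm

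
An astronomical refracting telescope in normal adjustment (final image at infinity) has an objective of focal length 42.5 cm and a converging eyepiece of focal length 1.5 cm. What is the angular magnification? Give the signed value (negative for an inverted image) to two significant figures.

M = -f_obj/f_eye = -42.5/(1.5) = -28.333.

-28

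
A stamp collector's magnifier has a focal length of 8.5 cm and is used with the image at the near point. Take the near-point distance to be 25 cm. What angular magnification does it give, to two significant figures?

3.9

M = 1 + D/f = 1 + 25/8.5 = 3.941.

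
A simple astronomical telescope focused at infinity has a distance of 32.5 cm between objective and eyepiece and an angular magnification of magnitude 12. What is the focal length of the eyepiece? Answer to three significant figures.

2.50 cm

In normal adjustment the tube length equals f_obj + f_eye and |M| = f_obj/f_eye.
So f_obj = 12 f_eye and 12 f_eye + f_eye = 32.5 cm, giving f_eye = 32.5/13 = 2.500 cm and f_obj = 30.000 cm.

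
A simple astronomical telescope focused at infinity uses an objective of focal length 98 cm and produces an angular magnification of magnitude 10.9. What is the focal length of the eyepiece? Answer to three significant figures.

8.99 cm

|M| = f_obj/f_eye, so f_eye = f_obj/|M| = 98/10.9 = 8.991 cm.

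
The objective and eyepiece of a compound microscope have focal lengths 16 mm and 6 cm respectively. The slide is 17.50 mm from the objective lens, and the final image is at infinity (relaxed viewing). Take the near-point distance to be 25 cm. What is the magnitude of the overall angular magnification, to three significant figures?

44.4

Convert to cm: f_obj = 16 mm = 1.6 cm; d_o = 17.50 mm = 1.75 cm.
Objective: 1/d_i = 1/f_obj - 1/d_o = 1/1.6 - 1/1.75 = 0.05357 cm^-1, so d_i = 18.667 cm.
m_obj = -d_i/d_o = -18.667/1.75 = -10.667.
Eyepiece angular magnification (image at infinity): M_eye = D/f_e = 25/6 = 4.167.
Overall M = m_obj x M_eye = (-10.667)(4.167) = -44.44.
|M| = 44.44.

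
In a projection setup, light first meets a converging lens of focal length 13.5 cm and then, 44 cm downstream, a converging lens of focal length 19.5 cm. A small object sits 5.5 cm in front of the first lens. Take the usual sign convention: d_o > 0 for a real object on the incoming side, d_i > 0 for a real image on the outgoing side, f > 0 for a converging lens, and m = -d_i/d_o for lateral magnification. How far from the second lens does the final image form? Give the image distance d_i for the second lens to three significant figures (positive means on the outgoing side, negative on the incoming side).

30.8 cm

First lens: d_i1 = 1/(1/13.5 - 1/5.5) = -9.281 cm.
The intermediate image is virtual, 9.281 cm to the left of lens 1, so d_o2 = L - d_i1 = 44 - (-9.281) = 53.281 cm.
Second lens: d_i2 = 1/(1/19.5 - 1/(53.281)) = 30.756 cm.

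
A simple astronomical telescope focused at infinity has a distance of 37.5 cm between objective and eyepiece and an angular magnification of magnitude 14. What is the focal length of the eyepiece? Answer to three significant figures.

2.50 cm

In normal adjustment the tube length equals f_obj + f_eye and |M| = f_obj/f_eye.
So f_obj = 14 f_eye and 14 f_eye + f_eye = 37.5 cm, giving f_eye = 37.5/15 = 2.500 cm and f_obj = 35.000 cm.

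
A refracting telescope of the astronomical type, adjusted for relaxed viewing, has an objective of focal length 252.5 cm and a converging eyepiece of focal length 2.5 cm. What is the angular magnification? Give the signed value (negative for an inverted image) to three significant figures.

-101

M = -f_obj/f_eye = -252.5/(2.5) = -101.000.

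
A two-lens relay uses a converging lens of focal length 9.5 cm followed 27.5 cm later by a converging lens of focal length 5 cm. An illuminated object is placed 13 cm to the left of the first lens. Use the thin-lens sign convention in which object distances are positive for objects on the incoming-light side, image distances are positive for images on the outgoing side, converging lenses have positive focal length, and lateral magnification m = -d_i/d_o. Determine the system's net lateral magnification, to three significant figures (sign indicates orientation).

-1.06

Applying the thin-lens equation to the first lens, 1/9.5 = 1/13 + 1/d_i1, which gives d_i1 = 35.286 cm.
Its lateral magnification is m_1 = -d_i1/d_o1 = -(35.286)/13 = -2.7143.
Since 35.286 cm > 27.5 cm, the first image lies past the second lens and serves as a virtual object: d_o2 = L - d_i1 = -7.786 cm.
Applying the thin-lens equation again with f_2 = 5 cm and d_o2 = -7.786 cm gives d_i2 = 3.045 cm.
m_2 = -(3.045)/(-7.786) = 0.3911.
Overall magnification: m = m_1 m_2 = -1.0615.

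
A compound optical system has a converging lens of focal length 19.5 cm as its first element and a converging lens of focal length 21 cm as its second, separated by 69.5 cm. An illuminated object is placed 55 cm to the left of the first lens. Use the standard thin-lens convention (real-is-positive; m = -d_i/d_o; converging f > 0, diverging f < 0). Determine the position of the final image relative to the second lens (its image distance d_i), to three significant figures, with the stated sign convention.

Applying the thin-lens equation to the first lens, 1/19.5 = 1/55 + 1/d_i1, which gives d_i1 = 30.211 cm.
The intermediate image is 30.211 cm to the right of lens 1, so d_o2 = L - d_i1 = 69.5 - 30.211 = 39.289 cm.
Applying the thin-lens equation again with f_2 = 21 cm and d_o2 = 39.289 cm gives d_i2 = 45.113 cm.

45.1 cm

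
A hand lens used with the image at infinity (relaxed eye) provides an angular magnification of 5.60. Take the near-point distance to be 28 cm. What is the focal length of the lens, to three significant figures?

5.00 cm

For the image at infinity, M = D/f.
f = D/M = 28/5.6 = 5.000 cm.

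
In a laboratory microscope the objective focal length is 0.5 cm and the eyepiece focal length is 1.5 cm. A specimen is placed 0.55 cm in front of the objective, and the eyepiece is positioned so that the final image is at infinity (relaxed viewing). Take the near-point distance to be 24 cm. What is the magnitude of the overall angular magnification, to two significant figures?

160

Objective: 1/d_i = 1/f_obj - 1/d_o = 1/0.5 - 1/0.55 = 0.18182 cm^-1, so d_i = 5.500 cm.
m_obj = -d_i/d_o = -5.500/0.55 = -10.000.
Eyepiece angular magnification (image at infinity): M_eye = D/f_e = 24/1.5 = 16.000.
Overall M = m_obj x M_eye = (-10.000)(16.000) = -160.00.
|M| = 160.00.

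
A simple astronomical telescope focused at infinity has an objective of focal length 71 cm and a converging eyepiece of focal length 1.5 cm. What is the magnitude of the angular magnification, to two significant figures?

47

|M| = f_obj/|f_eye| = 71/1.5 = 47.333.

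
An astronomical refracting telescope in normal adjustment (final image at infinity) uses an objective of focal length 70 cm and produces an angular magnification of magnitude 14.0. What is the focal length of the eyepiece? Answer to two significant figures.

|M| = f_obj/f_eye, so f_eye = f_obj/|M| = 70/14.0 = 5.000 cm.

5.0 cm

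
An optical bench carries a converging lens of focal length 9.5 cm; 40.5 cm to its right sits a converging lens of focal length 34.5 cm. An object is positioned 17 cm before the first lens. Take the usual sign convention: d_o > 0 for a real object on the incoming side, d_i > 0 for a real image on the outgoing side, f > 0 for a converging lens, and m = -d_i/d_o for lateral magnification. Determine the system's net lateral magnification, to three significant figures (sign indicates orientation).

Applying the thin-lens equation to the first lens, 1/9.5 = 1/17 + 1/d_i1, which gives d_i1 = 21.533 cm.
Its lateral magnification is m_1 = -d_i1/d_o1 = -(21.533)/17 = -1.2667.
That image sits 18.967 cm in front of the second lens, so d_o2 = 18.967 cm.
Applying the thin-lens equation again with f_2 = 34.5 cm and d_o2 = 18.967 cm gives d_i2 = -42.126 cm.
m_2 = -(-42.126)/(18.967) = 2.2210.
The system's lateral magnification is m_1 m_2 = (-1.2667)(2.2210) = -2.8133.

-2.81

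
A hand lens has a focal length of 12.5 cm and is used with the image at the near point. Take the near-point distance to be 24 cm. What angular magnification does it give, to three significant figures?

M = 1 + D/f = 1 + 24/12.5 = 2.920.

2.92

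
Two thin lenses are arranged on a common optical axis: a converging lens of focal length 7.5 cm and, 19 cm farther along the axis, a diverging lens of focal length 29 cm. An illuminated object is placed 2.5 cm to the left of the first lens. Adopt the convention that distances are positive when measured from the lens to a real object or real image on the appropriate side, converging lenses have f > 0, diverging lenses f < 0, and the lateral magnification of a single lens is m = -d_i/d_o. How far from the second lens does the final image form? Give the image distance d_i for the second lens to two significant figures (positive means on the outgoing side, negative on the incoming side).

-13 cm

First lens: d_i1 = 1/(1/7.5 - 1/2.5) = -3.750 cm.
With d_i1 < 0 the first image is virtual and lies on the object side; the object distance for lens 2 is d_o2 = 19 - (-3.750) = 22.750 cm.
Second lens: d_i2 = 1/(1/(-29) - 1/(22.750)) = -12.749 cm.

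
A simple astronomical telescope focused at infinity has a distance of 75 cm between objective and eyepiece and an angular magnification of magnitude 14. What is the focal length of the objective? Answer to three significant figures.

70.0 cm

In normal adjustment the tube length equals f_obj + f_eye and |M| = f_obj/f_eye.
So f_obj = 14 f_eye and 14 f_eye + f_eye = 75 cm, giving f_eye = 75/15 = 5.000 cm and f_obj = 70.000 cm.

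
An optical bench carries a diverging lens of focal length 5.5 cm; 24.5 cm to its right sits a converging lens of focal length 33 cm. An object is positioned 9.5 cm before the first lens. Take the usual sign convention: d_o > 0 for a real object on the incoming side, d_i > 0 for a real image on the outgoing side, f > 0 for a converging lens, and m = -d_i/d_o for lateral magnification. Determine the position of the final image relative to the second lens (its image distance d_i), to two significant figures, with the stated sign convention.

-180 cm

Applying the thin-lens equation to the first lens, 1/(-5.5) = 1/9.5 + 1/d_i1, which gives d_i1 = -3.483 cm.
The intermediate image is virtual, 3.483 cm to the left of lens 1, so d_o2 = L - d_i1 = 24.5 - (-3.483) = 27.983 cm.
Applying the thin-lens equation again with f_2 = 33 cm and d_o2 = 27.983 cm gives d_i2 = -184.076 cm.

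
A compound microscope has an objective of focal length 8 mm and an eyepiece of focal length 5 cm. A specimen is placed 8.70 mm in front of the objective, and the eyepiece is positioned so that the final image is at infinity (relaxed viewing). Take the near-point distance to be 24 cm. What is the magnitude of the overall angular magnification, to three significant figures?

Convert to cm: f_obj = 8 mm = 0.8 cm; d_o = 8.70 mm = 0.87 cm.
Objective: 1/d_i = 1/f_obj - 1/d_o = 1/0.8 - 1/0.87 = 0.10057 cm^-1, so d_i = 9.943 cm.
m_obj = -d_i/d_o = -9.943/0.87 = -11.429.
Eyepiece angular magnification (image at infinity): M_eye = D/f_e = 24/5 = 4.800.
Overall M = m_obj x M_eye = (-11.429)(4.800) = -54.86.
|M| = 54.86.

54.9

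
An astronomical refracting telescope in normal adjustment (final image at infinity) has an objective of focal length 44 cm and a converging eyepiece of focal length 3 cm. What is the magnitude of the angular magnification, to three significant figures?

14.7

|M| = f_obj/|f_eye| = 44/3 = 14.667.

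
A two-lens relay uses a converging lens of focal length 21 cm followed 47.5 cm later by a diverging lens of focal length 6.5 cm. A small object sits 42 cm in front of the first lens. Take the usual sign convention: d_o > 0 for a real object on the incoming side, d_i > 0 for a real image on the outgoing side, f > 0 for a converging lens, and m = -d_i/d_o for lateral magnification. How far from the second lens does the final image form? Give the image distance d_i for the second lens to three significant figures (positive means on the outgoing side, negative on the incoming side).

-2.98 cm

Lens 1: 1/d_i1 = 1/f_1 - 1/d_o1 = 1/21 - 1/42 = 0.02381 cm^-1, so d_i1 = 42.000 cm.
That image sits 5.500 cm in front of the second lens, so d_o2 = 5.500 cm.
Lens 2: 1/d_i2 = 1/f_2 - 1/d_o2 = 1/(-6.5) - 1/(5.500) = -0.33566 cm^-1, so d_i2 = -2.979 cm.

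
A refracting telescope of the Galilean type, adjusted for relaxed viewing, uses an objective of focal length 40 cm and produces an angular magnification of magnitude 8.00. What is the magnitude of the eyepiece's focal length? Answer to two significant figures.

|M| = f_obj/|f_eye|, so |f_eye| = f_obj/|M| = 40/8.0 = 5.000 cm.
(The eyepiece is diverging, so its signed focal length is -5.000 cm.)

5.0 cm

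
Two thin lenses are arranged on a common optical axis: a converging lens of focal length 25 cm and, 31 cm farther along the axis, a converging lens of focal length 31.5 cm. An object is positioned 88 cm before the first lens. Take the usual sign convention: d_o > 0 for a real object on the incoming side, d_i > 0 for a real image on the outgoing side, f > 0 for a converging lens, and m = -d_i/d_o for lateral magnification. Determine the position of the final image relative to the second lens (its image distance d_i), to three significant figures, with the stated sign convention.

Applying the thin-lens equation to the first lens, 1/25 = 1/88 + 1/d_i1, which gives d_i1 = 34.921 cm.
Since 34.921 cm > 31 cm, the first image lies past the second lens and serves as a virtual object: d_o2 = L - d_i1 = -3.921 cm.
Applying the thin-lens equation again with f_2 = 31.5 cm and d_o2 = -3.921 cm gives d_i2 = 3.487 cm.

3.49 cm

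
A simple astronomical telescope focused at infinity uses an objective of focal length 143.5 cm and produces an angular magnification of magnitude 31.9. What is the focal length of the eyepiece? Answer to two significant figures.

4.5 cm

|M| = f_obj/f_eye, so f_eye = f_obj/|M| = 143.5/31.9 = 4.498 cm.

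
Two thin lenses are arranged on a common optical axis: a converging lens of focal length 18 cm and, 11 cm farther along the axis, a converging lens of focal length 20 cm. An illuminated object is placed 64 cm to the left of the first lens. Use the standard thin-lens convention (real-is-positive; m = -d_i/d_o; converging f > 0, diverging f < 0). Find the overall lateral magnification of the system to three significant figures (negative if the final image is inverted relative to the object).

Lens 1: 1/d_i1 = 1/f_1 - 1/d_o1 = 1/18 - 1/64 = 0.03993 cm^-1, so d_i1 = 25.043 cm.
m_1 = -(25.043)/64 = -0.3913.
Since 25.043 cm > 11 cm, the first image lies past the second lens and serves as a virtual object: d_o2 = L - d_i1 = -14.043 cm.
Lens 2: 1/d_i2 = 1/f_2 - 1/d_o2 = 1/20 - 1/(-14.043) = 0.12121 cm^-1, so d_i2 = 8.250 cm.
m_2 = -(8.250)/(-14.043) = 0.5875.
Total m = m_1 x m_2 = (-0.3913)(0.5875) = -0.2299.

-0.230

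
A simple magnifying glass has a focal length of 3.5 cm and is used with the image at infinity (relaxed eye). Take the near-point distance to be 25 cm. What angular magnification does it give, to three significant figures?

M = D/f = 25/3.5 = 7.143.

7.14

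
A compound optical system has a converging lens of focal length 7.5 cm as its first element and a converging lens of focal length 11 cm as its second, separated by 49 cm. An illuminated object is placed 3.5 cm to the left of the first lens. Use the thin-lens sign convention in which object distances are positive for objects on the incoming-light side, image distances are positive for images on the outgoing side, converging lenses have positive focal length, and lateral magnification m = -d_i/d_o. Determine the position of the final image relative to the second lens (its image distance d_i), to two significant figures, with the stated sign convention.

14 cm

Lens 1: 1/d_i1 = 1/f_1 - 1/d_o1 = 1/7.5 - 1/3.5 = -0.15238 cm^-1, so d_i1 = -6.563 cm.
The intermediate image is virtual, 6.563 cm to the left of lens 1, so d_o2 = L - d_i1 = 49 - (-6.563) = 55.562 cm.
Lens 2: 1/d_i2 = 1/f_2 - 1/d_o2 = 1/11 - 1/(55.562) = 0.07291 cm^-1, so d_i2 = 13.715 cm.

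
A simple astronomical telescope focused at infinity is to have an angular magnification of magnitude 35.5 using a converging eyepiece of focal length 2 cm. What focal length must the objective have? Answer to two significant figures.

71 cm

|M| = f_obj/|f_eye|, so f_obj = |M| x |f_eye| = 35.5 x 2 = 71.000 cm.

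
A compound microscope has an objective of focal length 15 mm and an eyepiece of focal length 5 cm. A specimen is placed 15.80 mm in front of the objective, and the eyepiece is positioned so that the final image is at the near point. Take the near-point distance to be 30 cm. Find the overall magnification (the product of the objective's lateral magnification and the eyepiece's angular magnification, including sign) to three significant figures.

-131

Convert to cm: f_obj = 15 mm = 1.5 cm; d_o = 15.80 mm = 1.58 cm.
Objective: 1/d_i = 1/f_obj - 1/d_o = 1/1.5 - 1/1.58 = 0.03376 cm^-1, so d_i = 29.625 cm.
m_obj = -d_i/d_o = -29.625/1.58 = -18.750.
Eyepiece angular magnification (image at near point): M_eye = 1 + D/f_e = 1 + 30/5 = 7.000.
Overall M = m_obj x M_eye = (-18.750)(7.000) = -131.25.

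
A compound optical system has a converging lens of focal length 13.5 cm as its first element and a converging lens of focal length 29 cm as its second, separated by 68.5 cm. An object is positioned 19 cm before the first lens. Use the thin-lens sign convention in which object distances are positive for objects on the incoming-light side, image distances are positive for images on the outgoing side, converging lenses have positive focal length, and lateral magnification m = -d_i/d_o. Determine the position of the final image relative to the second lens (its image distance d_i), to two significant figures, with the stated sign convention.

Lens 1: 1/d_i1 = 1/f_1 - 1/d_o1 = 1/13.5 - 1/19 = 0.02144 cm^-1, so d_i1 = 46.636 cm.
Object distance for lens 2: d_o2 = 68.5 - 46.636 = 21.864 cm.
Lens 2: 1/d_i2 = 1/f_2 - 1/d_o2 = 1/29 - 1/(21.864) = -0.01126 cm^-1, so d_i2 = -88.847 cm.

-89 cm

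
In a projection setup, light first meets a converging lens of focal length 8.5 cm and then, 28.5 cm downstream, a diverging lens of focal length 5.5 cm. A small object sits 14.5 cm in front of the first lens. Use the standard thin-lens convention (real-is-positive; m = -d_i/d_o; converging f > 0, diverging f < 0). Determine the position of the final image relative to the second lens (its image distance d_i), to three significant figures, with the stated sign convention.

-3.25 cm

First lens: d_i1 = 1/(1/8.5 - 1/14.5) = 20.542 cm.
Object distance for lens 2: d_o2 = 28.5 - 20.542 = 7.958 cm.
Second lens: d_i2 = 1/(1/(-5.5) - 1/(7.958)) = -3.252 cm.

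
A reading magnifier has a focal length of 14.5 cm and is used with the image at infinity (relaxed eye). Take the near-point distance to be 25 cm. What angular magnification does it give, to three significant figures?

1.72

M = D/f = 25/14.5 = 1.724.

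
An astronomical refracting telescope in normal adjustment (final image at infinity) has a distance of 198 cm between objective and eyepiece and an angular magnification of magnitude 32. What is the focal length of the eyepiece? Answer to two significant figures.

6.0 cm

In normal adjustment the tube length equals f_obj + f_eye and |M| = f_obj/f_eye.
So f_obj = 32 f_eye and 32 f_eye + f_eye = 198 cm, giving f_eye = 198/33 = 6.000 cm and f_obj = 192.000 cm.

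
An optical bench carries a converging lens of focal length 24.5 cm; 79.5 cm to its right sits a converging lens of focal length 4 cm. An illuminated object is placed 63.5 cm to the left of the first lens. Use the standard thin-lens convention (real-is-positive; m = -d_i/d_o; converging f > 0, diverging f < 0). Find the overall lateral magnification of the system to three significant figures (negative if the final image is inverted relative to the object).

0.0706

First lens: d_i1 = 1/(1/24.5 - 1/63.5) = 39.891 cm.
m_1 = -(39.891)/63.5 = -0.6282.
Object distance for lens 2: d_o2 = 79.5 - 39.891 = 39.609 cm.
Second lens: d_i2 = 1/(1/4 - 1/(39.609)) = 4.449 cm.
m_2 = -(4.449)/(39.609) = -0.1123.
The system's lateral magnification is m_1 m_2 = (-0.6282)(-0.1123) = 0.0706.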